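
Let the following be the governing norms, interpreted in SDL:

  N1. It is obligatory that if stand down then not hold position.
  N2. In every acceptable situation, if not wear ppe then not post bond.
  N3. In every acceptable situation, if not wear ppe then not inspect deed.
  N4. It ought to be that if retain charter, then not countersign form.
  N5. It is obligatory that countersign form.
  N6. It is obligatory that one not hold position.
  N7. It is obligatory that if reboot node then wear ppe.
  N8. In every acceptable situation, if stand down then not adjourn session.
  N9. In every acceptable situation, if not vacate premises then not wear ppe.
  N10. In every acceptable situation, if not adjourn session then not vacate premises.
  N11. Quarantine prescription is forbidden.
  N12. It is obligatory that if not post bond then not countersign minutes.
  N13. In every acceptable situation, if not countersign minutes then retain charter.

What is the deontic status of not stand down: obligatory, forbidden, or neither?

Premise 5 gives O(countersign_form).
Premise 4, O(retain_charter → ¬countersign_form), contraposes to O(countersign_form → ¬retain_charter); with O(countersign_form) we get O(¬retain_charter).
Premise 13, O(¬countersign_minutes → retain_charter), contraposes to O(¬retain_charter → countersign_minutes); with O(¬retain_charter) we get O(countersign_minutes).
Premise 12 is O(¬post_bond → ¬countersign_minutes); contrapositively O(countersign_minutes → post_bond). Since O(countersign_minutes) holds, K gives O(post_bond).
Premise 2 is O(¬wear_ppe → ¬post_bond); contrapositively O(post_bond → wear_ppe). Since O(post_bond) holds, K gives O(wear_ppe).
Premise 9 is O(¬vacate_premises → ¬wear_ppe); contrapositively O(wear_ppe → vacate_premises). Since O(wear_ppe) holds, K gives O(vacate_premises).
Premise 10, O(¬adjourn_session → ¬vacate_premises), contraposes to O(vacate_premises → adjourn_session); with O(vacate_premises) we get O(adjourn_session).
Premise 8 is O(stand_down → ¬adjourn_session); contrapositively O(adjourn_session → ¬stand_down). Since O(adjourn_session) holds, K gives O(¬stand_down).
Premises 1, 3, 6, 7, 11 do not contribute to this derivation.
Hence ¬stand_down is obligatory.

Obligatory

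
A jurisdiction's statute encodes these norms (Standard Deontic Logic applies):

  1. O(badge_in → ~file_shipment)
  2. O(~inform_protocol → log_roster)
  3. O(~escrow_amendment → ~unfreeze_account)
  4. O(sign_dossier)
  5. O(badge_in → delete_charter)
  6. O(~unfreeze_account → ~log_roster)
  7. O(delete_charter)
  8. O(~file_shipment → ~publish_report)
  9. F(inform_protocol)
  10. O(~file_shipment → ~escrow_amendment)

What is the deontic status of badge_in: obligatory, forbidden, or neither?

F(inform_protocol) at premise 9 means O(~inform_protocol).
From O(~inform_protocol) and premise 2, O(~inform_protocol → log_roster), we obtain O(log_roster).
Premise 6, O(~unfreeze_account → ~log_roster), contraposes to O(log_roster → unfreeze_account); with O(log_roster) we get O(unfreeze_account).
Premise 3, O(~escrow_amendment → ~unfreeze_account), contraposes to O(unfreeze_account → escrow_amendment); with O(unfreeze_account) we get O(escrow_amendment).
Premise 10, O(~file_shipment → ~escrow_amendment), contraposes to O(escrow_amendment → file_shipment); with O(escrow_amendment) we get O(file_shipment).
Premise 1 is O(badge_in → ~file_shipment); contrapositively O(file_shipment → ~badge_in). Since O(file_shipment) holds, K gives O(~badge_in).
Premises 4, 5, 7, 8 do not contribute to this derivation.
Thus O(~badge_in), which is F(badge_in): badge_in is forbidden.

Forbidden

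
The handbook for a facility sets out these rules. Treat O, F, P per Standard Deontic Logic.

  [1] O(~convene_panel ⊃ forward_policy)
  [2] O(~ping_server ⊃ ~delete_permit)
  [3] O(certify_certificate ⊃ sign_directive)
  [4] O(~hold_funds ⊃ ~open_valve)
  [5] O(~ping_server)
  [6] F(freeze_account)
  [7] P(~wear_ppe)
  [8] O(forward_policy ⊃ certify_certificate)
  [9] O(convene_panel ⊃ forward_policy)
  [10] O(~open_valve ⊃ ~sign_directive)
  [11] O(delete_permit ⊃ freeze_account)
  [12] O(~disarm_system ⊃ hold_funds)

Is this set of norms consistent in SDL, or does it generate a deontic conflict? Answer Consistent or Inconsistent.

Consistent

Premise 11 is O(delete_permit ⊃ freeze_account), but O(delete_permit) is not derivable from the premises, so it does not yield O(freeze_account).
So O(freeze_account) is not derivable, and the apparent clash with O(~freeze_account) does not arise.
A world satisfying every obligation exists (e.g. certify_certificate=true, convene_panel=false, delete_permit=false, disarm_system=false, forward_policy=true, freeze_account=false, hold_funds=true, open_valve=true, ping_server=false, sign_directive=true, wear_ppe=false); no atom is both obligatory and forbidden, so the set is consistent.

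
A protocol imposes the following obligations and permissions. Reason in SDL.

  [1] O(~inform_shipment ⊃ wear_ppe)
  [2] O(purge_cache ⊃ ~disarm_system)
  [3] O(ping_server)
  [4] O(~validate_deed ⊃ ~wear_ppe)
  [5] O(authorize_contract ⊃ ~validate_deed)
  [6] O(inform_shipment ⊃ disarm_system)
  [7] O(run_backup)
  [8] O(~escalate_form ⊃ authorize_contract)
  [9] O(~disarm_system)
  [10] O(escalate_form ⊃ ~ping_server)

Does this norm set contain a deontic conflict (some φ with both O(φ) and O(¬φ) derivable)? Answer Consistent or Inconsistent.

Inconsistent

From premise 9 we have O(~disarm_system).
Premise 6, O(inform_shipment ⊃ disarm_system), contraposes to O(~disarm_system ⊃ ~inform_shipment); with O(~disarm_system) we get O(~inform_shipment).
Premise 1 is O(~inform_shipment ⊃ wear_ppe); since O(~inform_shipment), deontic closure gives O(wear_ppe).
Premise 4, O(~validate_deed ⊃ ~wear_ppe), contraposes to O(wear_ppe ⊃ validate_deed); with O(wear_ppe) we get O(validate_deed).
Premise 5 is O(authorize_contract ⊃ ~validate_deed); contrapositively O(validate_deed ⊃ ~authorize_contract). Since O(validate_deed) holds, K gives O(~authorize_contract).
Premise 8, O(~escalate_form ⊃ authorize_contract), contraposes to O(~authorize_contract ⊃ escalate_form); with O(~authorize_contract) we get O(escalate_form).
Applying K to premise 10 (O(escalate_form ⊃ ~ping_server)) and O(escalate_form) yields O(~ping_server).
Yet premise 3 states O(ping_server).
We now have both O(~ping_server) and O(ping_server) — ping_server is simultaneously obligatory and forbidden, violating the D-axiom.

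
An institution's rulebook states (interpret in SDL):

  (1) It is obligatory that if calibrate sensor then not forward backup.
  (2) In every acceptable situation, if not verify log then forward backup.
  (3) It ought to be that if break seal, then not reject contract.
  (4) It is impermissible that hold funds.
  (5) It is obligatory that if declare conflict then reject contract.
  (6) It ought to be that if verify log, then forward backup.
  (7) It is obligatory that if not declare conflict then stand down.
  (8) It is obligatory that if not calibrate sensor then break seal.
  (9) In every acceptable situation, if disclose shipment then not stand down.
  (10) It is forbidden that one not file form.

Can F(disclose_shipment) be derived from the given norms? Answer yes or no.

By case analysis on ¬verify_log: premise 2 gives O(¬verify_log → forward_backup) and premise 6 gives O(verify_log → forward_backup), so O(forward_backup) either way.
Premise 1 is O(calibrate_sensor → ¬forward_backup); contrapositively O(forward_backup → ¬calibrate_sensor). Since O(forward_backup) holds, K gives O(¬calibrate_sensor).
From O(¬calibrate_sensor) and premise 8, O(¬calibrate_sensor → break_seal), we obtain O(break_seal).
Premise 3 is O(break_seal → ¬reject_contract); since O(break_seal), deontic closure gives O(¬reject_contract).
The contrapositive of premise 5 (O(declare_conflict → reject_contract)) is O(¬reject_contract → ¬declare_conflict), and O(¬reject_contract) is already established, so O(¬declare_conflict).
Applying K to premise 7 (O(¬declare_conflict → stand_down)) and O(¬declare_conflict) yields O(stand_down).
Premise 9, O(disclose_shipment → ¬stand_down), contraposes to O(stand_down → ¬disclose_shipment); with O(stand_down) we get O(¬disclose_shipment).
Premises 4, 10 do not contribute to this derivation.
So O(¬disclose_shipment) holds, i.e. F(disclose_shipment). The claim follows.

Yes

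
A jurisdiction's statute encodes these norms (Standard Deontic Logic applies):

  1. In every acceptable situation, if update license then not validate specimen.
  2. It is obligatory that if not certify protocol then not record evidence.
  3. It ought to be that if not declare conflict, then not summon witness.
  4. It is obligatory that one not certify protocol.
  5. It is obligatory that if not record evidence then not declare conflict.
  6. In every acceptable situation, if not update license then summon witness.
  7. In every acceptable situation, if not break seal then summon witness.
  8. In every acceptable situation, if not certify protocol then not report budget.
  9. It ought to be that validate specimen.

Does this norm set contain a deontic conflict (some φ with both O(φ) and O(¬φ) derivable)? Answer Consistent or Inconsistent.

Inconsistent

Premise 9 states O(validate_specimen) outright.
Premise 1 is O(update_license → ¬validate_specimen); contrapositively O(validate_specimen → ¬update_license). Since O(validate_specimen) holds, K gives O(¬update_license).
Applying K to premise 6 (O(¬update_license → summon_witness)) and O(¬update_license) yields O(summon_witness).
The contrapositive of premise 3 (O(¬declare_conflict → ¬summon_witness)) is O(summon_witness → declare_conflict), and O(summon_witness) is already established, so O(declare_conflict).
The contrapositive of premise 5 (O(¬record_evidence → ¬declare_conflict)) is O(declare_conflict → record_evidence), and O(declare_conflict) is already established, so O(record_evidence).
Premise 2 is O(¬certify_protocol → ¬record_evidence); contrapositively O(record_evidence → certify_protocol). Since O(record_evidence) holds, K gives O(certify_protocol).
But premise 4 directly asserts O(¬certify_protocol).
We now have both O(certify_protocol) and O(¬certify_protocol) — certify_protocol is simultaneously obligatory and forbidden, violating the D-axiom.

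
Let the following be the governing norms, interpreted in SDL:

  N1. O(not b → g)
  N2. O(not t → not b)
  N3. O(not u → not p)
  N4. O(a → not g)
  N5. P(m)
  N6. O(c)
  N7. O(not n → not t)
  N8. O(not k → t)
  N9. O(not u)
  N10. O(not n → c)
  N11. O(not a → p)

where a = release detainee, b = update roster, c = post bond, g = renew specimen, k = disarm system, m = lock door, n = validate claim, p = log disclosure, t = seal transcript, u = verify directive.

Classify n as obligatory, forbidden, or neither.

From premise 9 we have O(not u).
Applying K to premise 3 (O(not u → not p)) and O(not u) yields O(not p).
Premise 11, O(not a → p), contraposes to O(not p → a); with O(not p) we get O(a).
From O(a) and premise 4, O(a → not g), we obtain O(not g).
Premise 1 is O(not b → g); contrapositively O(not g → b). Since O(not g) holds, K gives O(b).
Premise 2, O(not t → not b), contraposes to O(b → t); with O(b) we get O(t).
Premise 7 is O(not n → not t); contrapositively O(t → n). Since O(t) holds, K gives O(n).
Premises 5, 6, 8, 10 do not contribute to this derivation.
Hence n is obligatory.

Obligatory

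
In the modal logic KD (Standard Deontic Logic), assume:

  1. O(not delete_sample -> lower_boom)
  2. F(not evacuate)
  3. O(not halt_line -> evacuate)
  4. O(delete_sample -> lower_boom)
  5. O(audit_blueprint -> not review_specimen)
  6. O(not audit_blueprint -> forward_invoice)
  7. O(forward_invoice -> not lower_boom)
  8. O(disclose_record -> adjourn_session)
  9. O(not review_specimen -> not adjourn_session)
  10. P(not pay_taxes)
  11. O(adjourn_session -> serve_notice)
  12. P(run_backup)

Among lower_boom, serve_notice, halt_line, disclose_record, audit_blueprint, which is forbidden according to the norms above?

By case analysis on not delete_sample: premise 1 gives O(not delete_sample -> lower_boom) and premise 4 gives O(delete_sample -> lower_boom), so O(lower_boom) either way.
The contrapositive of premise 7 (O(forward_invoice -> not lower_boom)) is O(lower_boom -> not forward_invoice), and O(lower_boom) is already established, so O(not forward_invoice).
The contrapositive of premise 6 (O(not audit_blueprint -> forward_invoice)) is O(not forward_invoice -> audit_blueprint), and O(not forward_invoice) is already established, so O(audit_blueprint).
With premise 5, O(audit_blueprint -> not review_specimen), the K-axiom yields O(not review_specimen).
Applying K to premise 9 (O(not review_specimen -> not adjourn_session)) and O(not review_specimen) yields O(not adjourn_session).
Premise 8 is O(disclose_record -> adjourn_session); contrapositively O(not adjourn_session -> not disclose_record). Since O(not adjourn_session) holds, K gives O(not disclose_record).
So O(not disclose_record) holds, i.e. disclose_record is forbidden. None of the other listed options is forbidden under the premises.

disclose_record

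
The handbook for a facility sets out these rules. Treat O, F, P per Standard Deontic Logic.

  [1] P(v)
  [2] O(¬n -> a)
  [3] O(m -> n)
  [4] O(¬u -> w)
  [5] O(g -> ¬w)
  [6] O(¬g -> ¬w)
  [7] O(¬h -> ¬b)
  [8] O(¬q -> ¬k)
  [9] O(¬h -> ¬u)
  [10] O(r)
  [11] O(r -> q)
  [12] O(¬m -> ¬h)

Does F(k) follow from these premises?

No

Premise 8 is O(¬q -> ¬k), but O(¬q) is not derivable from the premises, so it does not yield O(¬k).
No other premise forces O(¬k). An ideal world satisfying every premise can still have k true, so F(k) is not derivable.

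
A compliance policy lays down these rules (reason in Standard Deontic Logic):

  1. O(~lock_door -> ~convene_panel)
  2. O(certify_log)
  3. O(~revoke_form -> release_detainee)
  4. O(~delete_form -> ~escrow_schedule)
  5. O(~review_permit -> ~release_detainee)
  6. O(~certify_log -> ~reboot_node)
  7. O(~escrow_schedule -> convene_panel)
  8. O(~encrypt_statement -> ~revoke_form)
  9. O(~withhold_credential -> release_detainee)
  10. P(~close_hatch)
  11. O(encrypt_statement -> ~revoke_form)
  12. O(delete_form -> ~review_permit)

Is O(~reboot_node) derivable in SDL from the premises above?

No

Premise 6 is O(~certify_log -> ~reboot_node), but O(~certify_log) is not derivable from the premises, so it does not yield O(~reboot_node).
No other premise forces O(~reboot_node). An ideal world satisfying every premise can still have ~reboot_node false, so O(~reboot_node) is not derivable.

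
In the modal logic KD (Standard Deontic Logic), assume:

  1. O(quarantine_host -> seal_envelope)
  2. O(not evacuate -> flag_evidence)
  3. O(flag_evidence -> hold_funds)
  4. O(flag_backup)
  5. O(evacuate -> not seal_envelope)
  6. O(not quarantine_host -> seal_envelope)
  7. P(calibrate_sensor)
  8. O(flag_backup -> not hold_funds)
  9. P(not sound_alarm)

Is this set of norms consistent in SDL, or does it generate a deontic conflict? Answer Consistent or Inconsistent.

Inconsistent

By case analysis on quarantine_host: premise 1 gives O(quarantine_host -> seal_envelope) and premise 6 gives O(not quarantine_host -> seal_envelope), so O(seal_envelope) either way.
Premise 5 is O(evacuate -> not seal_envelope); contrapositively O(seal_envelope -> not evacuate). Since O(seal_envelope) holds, K gives O(not evacuate).
Premise 2 is O(not evacuate -> flag_evidence); since O(not evacuate), deontic closure gives O(flag_evidence).
From O(flag_evidence) and premise 3, O(flag_evidence -> hold_funds), we obtain O(hold_funds).
The contrapositive of premise 8 (O(flag_backup -> not hold_funds)) is O(hold_funds -> not flag_backup), and O(hold_funds) is already established, so O(not flag_backup).
Yet premise 4 states O(flag_backup).
We now have both O(not flag_backup) and O(flag_backup) — flag_backup is simultaneously obligatory and forbidden, violating the D-axiom.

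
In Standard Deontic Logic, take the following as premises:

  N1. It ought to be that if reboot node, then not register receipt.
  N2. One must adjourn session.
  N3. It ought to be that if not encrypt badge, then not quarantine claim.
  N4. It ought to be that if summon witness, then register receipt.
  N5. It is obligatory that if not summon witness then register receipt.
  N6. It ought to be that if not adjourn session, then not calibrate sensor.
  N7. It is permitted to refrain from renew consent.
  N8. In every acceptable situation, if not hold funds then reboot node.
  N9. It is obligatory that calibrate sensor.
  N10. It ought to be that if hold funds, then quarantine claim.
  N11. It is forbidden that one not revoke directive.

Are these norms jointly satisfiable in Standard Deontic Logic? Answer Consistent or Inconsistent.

Consistent

Premise 6 is O(¬adjourn_session → ¬calibrate_sensor), but O(¬adjourn_session) is not derivable from the premises, so it does not yield O(¬calibrate_sensor).
So O(¬calibrate_sensor) is not derivable, and the apparent clash with O(calibrate_sensor) does not arise.
A world satisfying every obligation exists (e.g. adjourn_session=true, calibrate_sensor=true, encrypt_badge=true, hold_funds=true, quarantine_claim=true, reboot_node=false, register_receipt=true, renew_consent=false, revoke_directive=true, summon_witness=false); no atom is both obligatory and forbidden, so the set is consistent.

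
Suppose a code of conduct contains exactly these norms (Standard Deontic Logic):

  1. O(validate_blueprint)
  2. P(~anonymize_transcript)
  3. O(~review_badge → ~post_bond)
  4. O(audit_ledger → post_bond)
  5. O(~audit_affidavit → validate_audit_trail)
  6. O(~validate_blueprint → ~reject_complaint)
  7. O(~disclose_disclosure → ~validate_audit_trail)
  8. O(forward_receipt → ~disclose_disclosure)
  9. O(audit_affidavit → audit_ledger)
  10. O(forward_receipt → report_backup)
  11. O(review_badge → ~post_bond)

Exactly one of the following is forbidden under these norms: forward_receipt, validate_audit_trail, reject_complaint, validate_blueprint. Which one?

By case analysis on ~review_badge: premise 3 gives O(~review_badge → ~post_bond) and premise 11 gives O(review_badge → ~post_bond), so O(~post_bond) either way.
The contrapositive of premise 4 (O(audit_ledger → post_bond)) is O(~post_bond → ~audit_ledger), and O(~post_bond) is already established, so O(~audit_ledger).
Premise 9, O(audit_affidavit → audit_ledger), contraposes to O(~audit_ledger → ~audit_affidavit); with O(~audit_ledger) we get O(~audit_affidavit).
With premise 5, O(~audit_affidavit → validate_audit_trail), the K-axiom yields O(validate_audit_trail).
The contrapositive of premise 7 (O(~disclose_disclosure → ~validate_audit_trail)) is O(validate_audit_trail → disclose_disclosure), and O(validate_audit_trail) is already established, so O(disclose_disclosure).
Premise 8 is O(forward_receipt → ~disclose_disclosure); contrapositively O(disclose_disclosure → ~forward_receipt). Since O(disclose_disclosure) holds, K gives O(~forward_receipt).
So O(~forward_receipt) holds, i.e. forward_receipt is forbidden. None of the other listed options is forbidden under the premises.

forward_receipt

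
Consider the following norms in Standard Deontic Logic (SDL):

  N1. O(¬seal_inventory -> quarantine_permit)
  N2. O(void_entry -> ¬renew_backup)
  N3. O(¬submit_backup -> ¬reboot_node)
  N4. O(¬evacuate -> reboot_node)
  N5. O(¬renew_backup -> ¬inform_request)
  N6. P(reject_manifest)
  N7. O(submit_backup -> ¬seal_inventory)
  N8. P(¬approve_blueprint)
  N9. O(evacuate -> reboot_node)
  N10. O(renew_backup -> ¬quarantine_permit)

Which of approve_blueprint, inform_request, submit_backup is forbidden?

inform_request

Premises 4 and 9 cover both cases: O(¬evacuate -> reboot_node) and O(evacuate -> reboot_node). Since ¬evacuate ∨ evacuate is a tautology, O(reboot_node) follows.
Premise 3, O(¬submit_backup -> ¬reboot_node), contraposes to O(reboot_node -> submit_backup); with O(reboot_node) we get O(submit_backup).
From O(submit_backup) and premise 7, O(submit_backup -> ¬seal_inventory), we obtain O(¬seal_inventory).
Premise 1 is O(¬seal_inventory -> quarantine_permit); since O(¬seal_inventory), deontic closure gives O(quarantine_permit).
Premise 10 is O(renew_backup -> ¬quarantine_permit); contrapositively O(quarantine_permit -> ¬renew_backup). Since O(quarantine_permit) holds, K gives O(¬renew_backup).
Premise 5 is O(¬renew_backup -> ¬inform_request); since O(¬renew_backup), deontic closure gives O(¬inform_request).
So O(¬inform_request) holds, i.e. inform_request is forbidden. None of the other listed options is forbidden under the premises.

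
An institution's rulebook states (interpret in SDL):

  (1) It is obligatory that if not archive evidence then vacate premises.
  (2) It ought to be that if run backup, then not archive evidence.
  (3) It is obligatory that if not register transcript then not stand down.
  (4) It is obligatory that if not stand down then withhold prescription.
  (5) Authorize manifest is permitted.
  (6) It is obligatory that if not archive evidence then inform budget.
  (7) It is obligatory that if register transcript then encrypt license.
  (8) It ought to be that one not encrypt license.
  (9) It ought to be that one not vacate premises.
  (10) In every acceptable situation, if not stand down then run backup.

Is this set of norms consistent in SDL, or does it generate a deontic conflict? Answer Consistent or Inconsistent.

From premise 9 we have O(¬vacate_premises).
Premise 1, O(¬archive_evidence → vacate_premises), contraposes to O(¬vacate_premises → archive_evidence); with O(¬vacate_premises) we get O(archive_evidence).
Premise 2 is O(run_backup → ¬archive_evidence); contrapositively O(archive_evidence → ¬run_backup). Since O(archive_evidence) holds, K gives O(¬run_backup).
Premise 10, O(¬stand_down → run_backup), contraposes to O(¬run_backup → stand_down); with O(¬run_backup) we get O(stand_down).
Premise 3 is O(¬register_transcript → ¬stand_down); contrapositively O(stand_down → register_transcript). Since O(stand_down) holds, K gives O(register_transcript).
Applying K to premise 7 (O(register_transcript → encrypt_license)) and O(register_transcript) yields O(encrypt_license).
However, premise 8 gives O(¬encrypt_license).
We now have both O(encrypt_license) and O(¬encrypt_license) — encrypt_license is simultaneously obligatory and forbidden, violating the D-axiom.

Inconsistent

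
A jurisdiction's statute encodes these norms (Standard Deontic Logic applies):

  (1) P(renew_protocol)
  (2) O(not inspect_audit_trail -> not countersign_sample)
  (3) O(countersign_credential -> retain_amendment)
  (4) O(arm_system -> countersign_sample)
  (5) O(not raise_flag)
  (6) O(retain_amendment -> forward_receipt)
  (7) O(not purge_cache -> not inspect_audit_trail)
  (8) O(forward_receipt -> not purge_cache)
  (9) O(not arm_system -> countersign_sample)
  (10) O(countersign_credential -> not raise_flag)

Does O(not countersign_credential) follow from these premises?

By case analysis on not arm_system: premise 9 gives O(not arm_system -> countersign_sample) and premise 4 gives O(arm_system -> countersign_sample), so O(countersign_sample) either way.
The contrapositive of premise 2 (O(not inspect_audit_trail -> not countersign_sample)) is O(countersign_sample -> inspect_audit_trail), and O(countersign_sample) is already established, so O(inspect_audit_trail).
Premise 7, O(not purge_cache -> not inspect_audit_trail), contraposes to O(inspect_audit_trail -> purge_cache); with O(inspect_audit_trail) we get O(purge_cache).
The contrapositive of premise 8 (O(forward_receipt -> not purge_cache)) is O(purge_cache -> not forward_receipt), and O(purge_cache) is already established, so O(not forward_receipt).
The contrapositive of premise 6 (O(retain_amendment -> forward_receipt)) is O(not forward_receipt -> not retain_amendment), and O(not forward_receipt) is already established, so O(not retain_amendment).
Premise 3 is O(countersign_credential -> retain_amendment); contrapositively O(not retain_amendment -> not countersign_credential). Since O(not retain_amendment) holds, K gives O(not countersign_credential).
Premises 1, 5, 10 do not contribute to this derivation.
So O(not countersign_credential) follows.

Yes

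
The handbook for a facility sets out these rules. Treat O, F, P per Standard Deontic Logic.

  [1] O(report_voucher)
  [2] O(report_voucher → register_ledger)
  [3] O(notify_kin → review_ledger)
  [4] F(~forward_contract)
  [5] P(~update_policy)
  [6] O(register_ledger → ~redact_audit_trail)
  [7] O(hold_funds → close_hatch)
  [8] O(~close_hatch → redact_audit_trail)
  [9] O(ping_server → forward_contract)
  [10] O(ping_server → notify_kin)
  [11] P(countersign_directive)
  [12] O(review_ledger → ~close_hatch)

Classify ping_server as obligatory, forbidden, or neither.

From premise 1 we have O(report_voucher).
From O(report_voucher) and premise 2, O(report_voucher → register_ledger), we obtain O(register_ledger).
Premise 6 is O(register_ledger → ~redact_audit_trail); since O(register_ledger), deontic closure gives O(~redact_audit_trail).
Premise 8 is O(~close_hatch → redact_audit_trail); contrapositively O(~redact_audit_trail → close_hatch). Since O(~redact_audit_trail) holds, K gives O(close_hatch).
Premise 12, O(review_ledger → ~close_hatch), contraposes to O(close_hatch → ~review_ledger); with O(close_hatch) we get O(~review_ledger).
The contrapositive of premise 3 (O(notify_kin → review_ledger)) is O(~review_ledger → ~notify_kin), and O(~review_ledger) is already established, so O(~notify_kin).
Premise 10 is O(ping_server → notify_kin); contrapositively O(~notify_kin → ~ping_server). Since O(~notify_kin) holds, K gives O(~ping_server).
Premises 4, 5, 7, 9, 11 do not contribute to this derivation.
Thus O(~ping_server), which is F(ping_server): ping_server is forbidden.

Forbidden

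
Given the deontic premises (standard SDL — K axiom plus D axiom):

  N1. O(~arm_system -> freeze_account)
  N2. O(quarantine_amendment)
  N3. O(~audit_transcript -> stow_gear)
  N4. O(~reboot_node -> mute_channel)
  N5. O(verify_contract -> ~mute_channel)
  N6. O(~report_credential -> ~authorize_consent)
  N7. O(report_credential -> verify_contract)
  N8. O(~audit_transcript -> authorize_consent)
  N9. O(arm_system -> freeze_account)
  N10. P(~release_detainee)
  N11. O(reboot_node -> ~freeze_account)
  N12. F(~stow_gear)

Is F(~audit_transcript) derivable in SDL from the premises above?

Yes

Premises 9 and 1 are O(arm_system -> freeze_account) and O(~arm_system -> freeze_account); every ideal world satisfies arm_system or ~arm_system, so in either case freeze_account holds — hence O(freeze_account).
Premise 11 is O(reboot_node -> ~freeze_account); contrapositively O(freeze_account -> ~reboot_node). Since O(freeze_account) holds, K gives O(~reboot_node).
Applying K to premise 4 (O(~reboot_node -> mute_channel)) and O(~reboot_node) yields O(mute_channel).
The contrapositive of premise 5 (O(verify_contract -> ~mute_channel)) is O(mute_channel -> ~verify_contract), and O(mute_channel) is already established, so O(~verify_contract).
The contrapositive of premise 7 (O(report_credential -> verify_contract)) is O(~verify_contract -> ~report_credential), and O(~verify_contract) is already established, so O(~report_credential).
Premise 6 is O(~report_credential -> ~authorize_consent); since O(~report_credential), deontic closure gives O(~authorize_consent).
The contrapositive of premise 8 (O(~audit_transcript -> authorize_consent)) is O(~authorize_consent -> audit_transcript), and O(~authorize_consent) is already established, so O(audit_transcript).
Premises 2, 3, 10, 12 do not contribute to this derivation.
So O(audit_transcript) holds, i.e. F(~audit_transcript). The claim follows.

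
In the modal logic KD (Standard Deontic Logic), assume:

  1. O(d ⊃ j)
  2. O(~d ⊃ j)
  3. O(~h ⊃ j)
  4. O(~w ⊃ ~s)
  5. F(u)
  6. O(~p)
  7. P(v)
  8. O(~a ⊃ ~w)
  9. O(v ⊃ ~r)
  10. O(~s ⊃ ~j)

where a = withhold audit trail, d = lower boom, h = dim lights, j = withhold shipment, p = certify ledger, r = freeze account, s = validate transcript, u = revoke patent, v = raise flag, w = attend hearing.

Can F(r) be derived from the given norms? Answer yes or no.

Premise 9 is O(v ⊃ ~r), but O(v) is not derivable from the premises (the permission P(v) asserts only ~O(~v), not O(v)), so it does not yield O(~r).
No other premise forces O(~r). An ideal world satisfying every premise can still have r true, so F(r) is not derivable.

No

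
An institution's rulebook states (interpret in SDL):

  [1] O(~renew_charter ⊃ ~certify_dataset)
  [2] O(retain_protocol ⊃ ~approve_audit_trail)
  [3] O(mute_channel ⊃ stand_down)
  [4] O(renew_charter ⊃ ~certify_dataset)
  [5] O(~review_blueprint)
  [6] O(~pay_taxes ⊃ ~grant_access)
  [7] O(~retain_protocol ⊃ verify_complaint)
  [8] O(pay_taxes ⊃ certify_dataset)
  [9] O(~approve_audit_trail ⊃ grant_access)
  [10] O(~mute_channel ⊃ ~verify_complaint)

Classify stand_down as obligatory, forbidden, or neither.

Obligatory

Premises 1 and 4 are O(~renew_charter ⊃ ~certify_dataset) and O(renew_charter ⊃ ~certify_dataset); every ideal world satisfies ~renew_charter or renew_charter, so in either case ~certify_dataset holds — hence O(~certify_dataset).
Premise 8 is O(pay_taxes ⊃ certify_dataset); contrapositively O(~certify_dataset ⊃ ~pay_taxes). Since O(~certify_dataset) holds, K gives O(~pay_taxes).
Applying K to premise 6 (O(~pay_taxes ⊃ ~grant_access)) and O(~pay_taxes) yields O(~grant_access).
Premise 9 is O(~approve_audit_trail ⊃ grant_access); contrapositively O(~grant_access ⊃ approve_audit_trail). Since O(~grant_access) holds, K gives O(approve_audit_trail).
The contrapositive of premise 2 (O(retain_protocol ⊃ ~approve_audit_trail)) is O(approve_audit_trail ⊃ ~retain_protocol), and O(approve_audit_trail) is already established, so O(~retain_protocol).
From O(~retain_protocol) and premise 7, O(~retain_protocol ⊃ verify_complaint), we obtain O(verify_complaint).
Premise 10, O(~mute_channel ⊃ ~verify_complaint), contraposes to O(verify_complaint ⊃ mute_channel); with O(verify_complaint) we get O(mute_channel).
With premise 3, O(mute_channel ⊃ stand_down), the K-axiom yields O(stand_down).
Premise 5 does not contribute to this derivation.
Hence stand_down is obligatory.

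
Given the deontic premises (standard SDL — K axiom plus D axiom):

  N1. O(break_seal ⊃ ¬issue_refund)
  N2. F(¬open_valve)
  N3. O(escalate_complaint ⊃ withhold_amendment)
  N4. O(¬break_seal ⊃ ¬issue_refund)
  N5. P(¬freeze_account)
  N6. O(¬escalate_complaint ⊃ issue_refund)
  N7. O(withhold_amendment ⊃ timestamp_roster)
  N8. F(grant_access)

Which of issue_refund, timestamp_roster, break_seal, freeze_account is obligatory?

Premises 4 and 1 cover both cases: O(¬break_seal ⊃ ¬issue_refund) and O(break_seal ⊃ ¬issue_refund). Since ¬break_seal ∨ break_seal is a tautology, O(¬issue_refund) follows.
The contrapositive of premise 6 (O(¬escalate_complaint ⊃ issue_refund)) is O(¬issue_refund ⊃ escalate_complaint), and O(¬issue_refund) is already established, so O(escalate_complaint).
From O(escalate_complaint) and premise 3, O(escalate_complaint ⊃ withhold_amendment), we obtain O(withhold_amendment).
With premise 7, O(withhold_amendment ⊃ timestamp_roster), the K-axiom yields O(timestamp_roster).
So O(timestamp_roster) holds — timestamp_roster is obligatory. None of the other listed options is made obligatory by any chain of premises.

timestamp_roster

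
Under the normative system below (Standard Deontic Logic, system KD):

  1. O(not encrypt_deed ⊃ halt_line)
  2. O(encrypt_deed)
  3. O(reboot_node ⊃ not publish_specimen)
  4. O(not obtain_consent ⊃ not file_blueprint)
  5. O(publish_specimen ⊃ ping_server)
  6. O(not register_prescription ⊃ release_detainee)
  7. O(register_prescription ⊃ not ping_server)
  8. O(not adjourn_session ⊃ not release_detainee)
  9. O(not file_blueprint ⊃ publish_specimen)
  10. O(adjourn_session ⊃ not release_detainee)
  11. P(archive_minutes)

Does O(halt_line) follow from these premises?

No

Premise 1 is O(not encrypt_deed ⊃ halt_line), but O(not encrypt_deed) is not derivable from the premises, so it does not yield O(halt_line).
No other premise forces O(halt_line). An ideal world satisfying every premise can still have halt_line false, so O(halt_line) is not derivable.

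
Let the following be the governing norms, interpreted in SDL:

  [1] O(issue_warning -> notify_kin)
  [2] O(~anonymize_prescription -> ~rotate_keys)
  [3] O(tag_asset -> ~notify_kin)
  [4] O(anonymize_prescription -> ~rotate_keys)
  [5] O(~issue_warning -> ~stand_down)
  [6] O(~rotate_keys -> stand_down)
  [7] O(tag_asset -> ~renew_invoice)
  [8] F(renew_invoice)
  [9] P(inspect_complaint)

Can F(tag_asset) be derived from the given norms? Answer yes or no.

Premises 4 and 2 are O(anonymize_prescription -> ~rotate_keys) and O(~anonymize_prescription -> ~rotate_keys); every ideal world satisfies anonymize_prescription or ~anonymize_prescription, so in either case ~rotate_keys holds — hence O(~rotate_keys).
Applying K to premise 6 (O(~rotate_keys -> stand_down)) and O(~rotate_keys) yields O(stand_down).
The contrapositive of premise 5 (O(~issue_warning -> ~stand_down)) is O(stand_down -> issue_warning), and O(stand_down) is already established, so O(issue_warning).
Applying K to premise 1 (O(issue_warning -> notify_kin)) and O(issue_warning) yields O(notify_kin).
Premise 3, O(tag_asset -> ~notify_kin), contraposes to O(notify_kin -> ~tag_asset); with O(notify_kin) we get O(~tag_asset).
Premises 7, 8, 9 do not contribute to this derivation.
So O(~tag_asset) holds, i.e. F(tag_asset). The claim follows.

Yes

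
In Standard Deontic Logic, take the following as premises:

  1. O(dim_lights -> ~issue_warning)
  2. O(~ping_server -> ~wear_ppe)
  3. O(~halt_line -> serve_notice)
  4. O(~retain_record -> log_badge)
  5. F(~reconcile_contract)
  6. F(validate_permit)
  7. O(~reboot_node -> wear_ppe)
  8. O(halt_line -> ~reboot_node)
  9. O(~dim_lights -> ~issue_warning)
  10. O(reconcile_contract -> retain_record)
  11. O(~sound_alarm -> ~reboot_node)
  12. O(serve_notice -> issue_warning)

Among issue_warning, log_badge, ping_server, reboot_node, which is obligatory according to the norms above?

Premises 1 and 9 cover both cases: O(dim_lights -> ~issue_warning) and O(~dim_lights -> ~issue_warning). Since dim_lights ∨ ~dim_lights is a tautology, O(~issue_warning) follows.
The contrapositive of premise 12 (O(serve_notice -> issue_warning)) is O(~issue_warning -> ~serve_notice), and O(~issue_warning) is already established, so O(~serve_notice).
The contrapositive of premise 3 (O(~halt_line -> serve_notice)) is O(~serve_notice -> halt_line), and O(~serve_notice) is already established, so O(halt_line).
With premise 8, O(halt_line -> ~reboot_node), the K-axiom yields O(~reboot_node).
From O(~reboot_node) and premise 7, O(~reboot_node -> wear_ppe), we obtain O(wear_ppe).
The contrapositive of premise 2 (O(~ping_server -> ~wear_ppe)) is O(wear_ppe -> ping_server), and O(wear_ppe) is already established, so O(ping_server).
So O(ping_server) holds — ping_server is obligatory. None of the other listed options is made obligatory by any chain of premises.

ping_server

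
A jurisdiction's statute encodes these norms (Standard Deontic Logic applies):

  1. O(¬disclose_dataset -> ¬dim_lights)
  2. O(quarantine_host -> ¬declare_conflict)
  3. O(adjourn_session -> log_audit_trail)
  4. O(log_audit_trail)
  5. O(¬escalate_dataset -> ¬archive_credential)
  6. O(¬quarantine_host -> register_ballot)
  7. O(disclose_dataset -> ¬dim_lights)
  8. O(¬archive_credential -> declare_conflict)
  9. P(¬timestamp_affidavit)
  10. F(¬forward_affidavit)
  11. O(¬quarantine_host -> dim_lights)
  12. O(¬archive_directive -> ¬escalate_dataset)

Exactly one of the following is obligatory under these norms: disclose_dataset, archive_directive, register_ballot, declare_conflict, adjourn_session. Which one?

Premises 7 and 1 are O(disclose_dataset -> ¬dim_lights) and O(¬disclose_dataset -> ¬dim_lights); every ideal world satisfies disclose_dataset or ¬disclose_dataset, so in either case ¬dim_lights holds — hence O(¬dim_lights).
Premise 11 is O(¬quarantine_host -> dim_lights); contrapositively O(¬dim_lights -> quarantine_host). Since O(¬dim_lights) holds, K gives O(quarantine_host).
With premise 2, O(quarantine_host -> ¬declare_conflict), the K-axiom yields O(¬declare_conflict).
Premise 8, O(¬archive_credential -> declare_conflict), contraposes to O(¬declare_conflict -> archive_credential); with O(¬declare_conflict) we get O(archive_credential).
Premise 5, O(¬escalate_dataset -> ¬archive_credential), contraposes to O(archive_credential -> escalate_dataset); with O(archive_credential) we get O(escalate_dataset).
Premise 12 is O(¬archive_directive -> ¬escalate_dataset); contrapositively O(escalate_dataset -> archive_directive). Since O(escalate_dataset) holds, K gives O(archive_directive).
So O(archive_directive) holds — archive_directive is obligatory. None of the other listed options is made obligatory by any chain of premises.

archive_directive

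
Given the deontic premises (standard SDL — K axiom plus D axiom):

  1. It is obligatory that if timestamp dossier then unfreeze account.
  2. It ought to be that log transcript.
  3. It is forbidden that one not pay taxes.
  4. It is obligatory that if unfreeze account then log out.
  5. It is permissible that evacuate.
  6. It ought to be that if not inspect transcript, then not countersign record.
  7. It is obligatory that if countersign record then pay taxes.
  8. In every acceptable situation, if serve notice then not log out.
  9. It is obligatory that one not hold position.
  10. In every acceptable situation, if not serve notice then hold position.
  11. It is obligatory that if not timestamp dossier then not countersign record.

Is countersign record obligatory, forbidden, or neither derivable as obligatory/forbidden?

Forbidden

From premise 9 we have O(¬hold_position).
Premise 10 is O(¬serve_notice → hold_position); contrapositively O(¬hold_position → serve_notice). Since O(¬hold_position) holds, K gives O(serve_notice).
With premise 8, O(serve_notice → ¬log_out), the K-axiom yields O(¬log_out).
Premise 4, O(unfreeze_account → log_out), contraposes to O(¬log_out → ¬unfreeze_account); with O(¬log_out) we get O(¬unfreeze_account).
Premise 1, O(timestamp_dossier → unfreeze_account), contraposes to O(¬unfreeze_account → ¬timestamp_dossier); with O(¬unfreeze_account) we get O(¬timestamp_dossier).
With premise 11, O(¬timestamp_dossier → ¬countersign_record), the K-axiom yields O(¬countersign_record).
Premises 2, 3, 5, 6, 7 do not contribute to this derivation.
Thus O(¬countersign_record), which is F(countersign_record): countersign_record is forbidden.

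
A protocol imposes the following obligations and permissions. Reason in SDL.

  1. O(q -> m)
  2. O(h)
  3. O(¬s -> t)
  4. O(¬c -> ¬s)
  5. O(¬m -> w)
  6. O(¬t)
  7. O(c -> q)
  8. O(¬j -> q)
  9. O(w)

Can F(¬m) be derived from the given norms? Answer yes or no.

Premise 6 states O(¬t) outright.
The contrapositive of premise 3 (O(¬s -> t)) is O(¬t -> s), and O(¬t) is already established, so O(s).
The contrapositive of premise 4 (O(¬c -> ¬s)) is O(s -> c), and O(s) is already established, so O(c).
Premise 7 is O(c -> q); since O(c), deontic closure gives O(q).
With premise 1, O(q -> m), the K-axiom yields O(m).
Premises 2, 5, 8, 9 do not contribute to this derivation.
So O(m) holds, i.e. F(¬m). The claim follows.

Yes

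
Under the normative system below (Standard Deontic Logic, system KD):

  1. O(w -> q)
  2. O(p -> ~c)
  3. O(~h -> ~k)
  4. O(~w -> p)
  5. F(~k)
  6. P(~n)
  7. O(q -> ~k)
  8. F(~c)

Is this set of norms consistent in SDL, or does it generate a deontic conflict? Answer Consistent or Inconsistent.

Premise 8 is F(~c), i.e. O(c).
The contrapositive of premise 2 (O(p -> ~c)) is O(c -> ~p), and O(c) is already established, so O(~p).
Premise 4 is O(~w -> p); contrapositively O(~p -> w). Since O(~p) holds, K gives O(w).
With premise 1, O(w -> q), the K-axiom yields O(q).
With premise 7, O(q -> ~k), the K-axiom yields O(~k).
But premise 5, F(~k), means O(k).
We now have both O(~k) and O(k) — k is simultaneously obligatory and forbidden, violating the D-axiom.

Inconsistent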